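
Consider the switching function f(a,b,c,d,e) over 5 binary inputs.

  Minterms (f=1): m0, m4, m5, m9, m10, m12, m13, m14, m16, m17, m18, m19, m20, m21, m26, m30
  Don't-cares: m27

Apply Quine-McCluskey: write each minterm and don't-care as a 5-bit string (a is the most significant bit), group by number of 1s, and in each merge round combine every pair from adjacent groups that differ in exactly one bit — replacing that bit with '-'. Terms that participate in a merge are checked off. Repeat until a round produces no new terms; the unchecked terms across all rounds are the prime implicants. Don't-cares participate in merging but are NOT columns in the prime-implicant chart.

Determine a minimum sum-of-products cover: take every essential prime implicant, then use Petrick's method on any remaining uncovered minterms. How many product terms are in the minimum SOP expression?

6

[col 0] 00000*, 00100*, 00101*, 01001*, 01010*, 01100*, 01101*, 01110*, 10000*, 10001*, 10010*, 10011*, 10100*, 10101*, 11010*, 11011*, 11110*
[col 1] -0000*, -0100*, -0101*, -1010*, -1110*, 0-100*, 0-101*, 00-00*, 0010-*, 01-01, 01-10*, 011-0, 0110-*, 1-010*, 1-011*, 10-00*, 10-01*, 100-0*, 100-1*, 1000-*, 1001-*, 1010-*, 11-10*, 1101-*
[col 2] -0-00, -010-, -1-10, 0-10-, 1-01-, 10-0-, 100--
Prime implicants: -0-00, -010-, -1-10, 0-10-, 01-01, 011-0, 1-01-, 10-0-, 100--
PI chart (minterm → PIs covering it):
  0 | -0-00  (sole → essential)
  4 | -0-00,-010-,0-10-
  5 | -010-,0-10-
  9 | 01-01  (sole → essential)
  10 | -1-10  (sole → essential)
  12 | 0-10-,011-0
  13 | 0-10-,01-01
  14 | -1-10,011-0
  16 | -0-00,10-0-,100--
  17 | 10-0-,100--
  18 | 1-01-,100--
  19 | 1-01-,100--
  20 | -0-00,-010-,10-0-
  21 | -010-,10-0-
  26 | -1-10,1-01-
  30 | -1-10  (sole → essential)
Essential prime implicants: -0-00, -1-10, 01-01
Petrick residual → -010-, 0-10-, 100--
Minimum SOP uses 6 PIs: b'd'e' + b'cd' + bde' + a'cd' + a'bd'e + ab'c'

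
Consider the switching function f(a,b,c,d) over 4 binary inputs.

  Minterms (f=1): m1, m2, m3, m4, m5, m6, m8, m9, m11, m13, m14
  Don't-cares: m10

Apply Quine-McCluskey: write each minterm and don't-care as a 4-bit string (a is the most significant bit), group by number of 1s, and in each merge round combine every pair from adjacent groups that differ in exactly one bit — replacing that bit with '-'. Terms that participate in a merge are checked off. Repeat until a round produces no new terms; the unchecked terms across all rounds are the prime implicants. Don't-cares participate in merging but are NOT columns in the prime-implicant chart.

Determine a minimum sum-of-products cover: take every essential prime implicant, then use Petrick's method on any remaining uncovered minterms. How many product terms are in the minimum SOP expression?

5

Round 0: 0001✓ 0010✓ 0011✓ 0100✓ 0101✓ 0110✓ 1000✓ 1001✓ 1010✓ 1011✓ 1101✓ 1110✓
Round 1: -001✓ -010✓ -011✓ -101✓ -110✓ 0-01✓ 0-10✓ 00-1✓ 001-✓ 01-0 010- 1-01✓ 1-10✓ 10-0✓ 10-1✓ 100-✓ 101-✓
Round 2: --01 --10 -0-1 -01- 10--
PIs = {--01, --10, -0-1, -01-, 01-0, 010-, 10--}
Coverage chart:
  m1: --01,-0-1
  m2: --10,-01-
  m3: -0-1,-01-
  m4: 01-0,010-
  m5: --01,010-
  m6: --10,01-0
  m8: 10-- ←essential
  m9: --01,-0-1,10--
  m11: -0-1,-01-,10--
  m13: --01 ←essential
  m14: --10 ←essential
Essential: --01, --10, 10--
Petrick residual → -0-1, 01-0
Min cover (5 terms): c'd + cd' + b'd + a'bd' + ab'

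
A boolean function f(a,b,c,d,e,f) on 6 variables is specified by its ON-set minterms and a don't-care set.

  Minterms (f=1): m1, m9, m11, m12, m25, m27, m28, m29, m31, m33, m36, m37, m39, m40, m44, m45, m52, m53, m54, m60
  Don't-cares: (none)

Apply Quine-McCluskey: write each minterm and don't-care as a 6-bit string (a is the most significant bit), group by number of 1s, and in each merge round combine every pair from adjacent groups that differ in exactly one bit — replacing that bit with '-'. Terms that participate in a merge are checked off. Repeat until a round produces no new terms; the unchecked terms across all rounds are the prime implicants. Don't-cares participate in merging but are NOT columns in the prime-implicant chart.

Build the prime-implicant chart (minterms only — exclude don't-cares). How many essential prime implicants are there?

[col 0] 000001*, 001001*, 001011*, 001100*, 011001*, 011011*, 011100*, 011101*, 011111*, 100001*, 100100*, 100101*, 100111*, 101000*, 101100*, 101101*, 110100*, 110101*, 110110*, 111100*
[col 1] -00001, -01100*, -11100*, 0-1001*, 0-1011*, 0-1100*, 00-001, 0010-1*, 011-01*, 011-11*, 0110-1*, 0111-1*, 01110-, 1-0100*, 1-0101*, 1-1100*, 10-100*, 10-101*, 100-01, 1001-1, 10010-*, 101-00, 10110-*, 11-100*, 1101-0, 11010-*
[col 2] --1100, 0-10-1, 011--1, 1--100, 1-010-, 10-10-
Prime implicants: --1100, -00001, 0-10-1, 00-001, 011--1, 01110-, 1--100, 1-010-, 10-10-, 100-01, 1001-1, 101-00, 1101-0
PI chart (minterm → PIs covering it):
  1 | -00001,00-001
  9 | 0-10-1,00-001
  11 | 0-10-1  (sole → essential)
  12 | --1100  (sole → essential)
  25 | 0-10-1,011--1
  27 | 0-10-1,011--1
  28 | --1100,01110-
  29 | 011--1,01110-
  31 | 011--1  (sole → essential)
  33 | -00001,100-01
  36 | 1--100,1-010-,10-10-
  37 | 1-010-,10-10-,100-01,1001-1
  39 | 1001-1  (sole → essential)
  40 | 101-00  (sole → essential)
  44 | --1100,1--100,10-10-,101-00
  45 | 10-10-  (sole → essential)
  52 | 1--100,1-010-,1101-0
  53 | 1-010-  (sole → essential)
  54 | 1101-0  (sole → essential)
  60 | --1100,1--100
Essential prime implicants: --1100, 0-10-1, 011--1, 1-010-, 10-10-, 1001-1, 101-00, 1101-0

8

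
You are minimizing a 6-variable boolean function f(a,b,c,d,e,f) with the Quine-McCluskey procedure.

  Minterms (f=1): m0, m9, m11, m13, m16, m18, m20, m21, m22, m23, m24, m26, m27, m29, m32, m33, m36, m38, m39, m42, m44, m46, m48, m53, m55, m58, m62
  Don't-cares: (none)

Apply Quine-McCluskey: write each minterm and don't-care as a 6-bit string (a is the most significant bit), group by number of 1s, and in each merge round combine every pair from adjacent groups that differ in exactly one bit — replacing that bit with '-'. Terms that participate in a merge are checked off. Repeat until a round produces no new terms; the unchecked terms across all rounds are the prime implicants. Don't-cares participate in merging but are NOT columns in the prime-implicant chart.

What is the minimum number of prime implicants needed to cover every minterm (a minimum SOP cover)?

11

Round 0: 000000✓ 001001✓ 001011✓ 001101✓ 010000✓ 010010✓ 010100✓ 010101✓ 010110✓ 010111✓ 011000✓ 011010✓ 011011✓ 011101✓ 100000✓ 100001✓ 100100✓ 100110✓ 100111✓ 101010✓ 101100✓ 101110✓ 110000✓ 110101✓ 110111✓ 111010✓ 111110✓
Round 1: -00000✓ -10000✓ -10101✓ -10111✓ -11010 0-0000✓ 0-1011 0-1101 001-01 0010-1 01-000✓ 01-010✓ 01-101 010-00✓ 010-10✓ 0100-0✓ 0101-0✓ 0101-1✓ 01010-✓ 01011-✓ 0110-0✓ 01101- 1-0000✓ 1-0111 1-1010✓ 1-1110✓ 10-100✓ 10-110✓ 100-00 10000- 1001-0✓ 10011- 101-10✓ 1011-0✓ 1101-1✓ 111-10✓
Round 2: --0000 -101-1 01-0-0 010--0 0101-- 1-1-10 10-1-0
PIs = {--0000, -101-1, -11010, 0-1011, 0-1101, 001-01, 0010-1, 01-0-0, 01-101, 010--0, 0101--, 01101-, 1-0111, 1-1-10, 10-1-0, 100-00, 10000-, 10011-}
Coverage chart:
  m0: --0000 ←essential
  m9: 001-01,0010-1
  m11: 0-1011,0010-1
  m13: 0-1101,001-01
  m16: --0000,01-0-0,010--0
  m18: 01-0-0,010--0
  m20: 010--0,0101--
  m21: -101-1,01-101,0101--
  m22: 010--0,0101--
  m23: -101-1,0101--
  m24: 01-0-0 ←essential
  m26: -11010,01-0-0,01101-
  m27: 0-1011,01101-
  m29: 0-1101,01-101
  m32: --0000,100-00,10000-
  m33: 10000- ←essential
  m36: 10-1-0,100-00
  m38: 10-1-0,10011-
  m39: 1-0111,10011-
  m42: 1-1-10 ←essential
  m44: 10-1-0 ←essential
  m46: 1-1-10,10-1-0
  m48: --0000 ←essential
  m53: -101-1 ←essential
  m55: -101-1,1-0111
  m58: -11010,1-1-10
  m62: 1-1-10 ←essential
Essential: --0000, -101-1, 01-0-0, 1-1-10, 10-1-0, 10000-
Petrick residual → 0-1011, 0-1101, 001-01, 010--0, 1-0111
Min cover (11 terms): c'd'e'f' + bc'df + a'cd'ef + a'cde'f + a'b'ce'f + a'bd'f' + a'bc'f' + ac'def + acef' + ab'df' + ab'c'd'e'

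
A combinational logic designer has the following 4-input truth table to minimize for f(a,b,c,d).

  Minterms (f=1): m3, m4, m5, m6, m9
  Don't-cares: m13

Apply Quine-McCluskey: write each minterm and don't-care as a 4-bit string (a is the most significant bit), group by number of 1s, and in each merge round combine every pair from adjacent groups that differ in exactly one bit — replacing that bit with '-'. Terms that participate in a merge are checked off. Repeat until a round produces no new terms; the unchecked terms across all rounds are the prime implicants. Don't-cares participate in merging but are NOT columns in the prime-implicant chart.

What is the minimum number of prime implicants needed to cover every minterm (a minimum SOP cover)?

4

[col 0] 0011, 0100*, 0101*, 0110*, 1001*, 1101*
[col 1] -101, 01-0, 010-, 1-01
Prime implicants: -101, 0011, 01-0, 010-, 1-01
PI chart (minterm → PIs covering it):
  3 | 0011  (sole → essential)
  4 | 01-0,010-
  5 | -101,010-
  6 | 01-0  (sole → essential)
  9 | 1-01  (sole → essential)
Essential prime implicants: 0011, 01-0, 1-01
Petrick residual → -101
Minimum SOP uses 4 PIs: bc'd + a'b'cd + a'bd' + ac'd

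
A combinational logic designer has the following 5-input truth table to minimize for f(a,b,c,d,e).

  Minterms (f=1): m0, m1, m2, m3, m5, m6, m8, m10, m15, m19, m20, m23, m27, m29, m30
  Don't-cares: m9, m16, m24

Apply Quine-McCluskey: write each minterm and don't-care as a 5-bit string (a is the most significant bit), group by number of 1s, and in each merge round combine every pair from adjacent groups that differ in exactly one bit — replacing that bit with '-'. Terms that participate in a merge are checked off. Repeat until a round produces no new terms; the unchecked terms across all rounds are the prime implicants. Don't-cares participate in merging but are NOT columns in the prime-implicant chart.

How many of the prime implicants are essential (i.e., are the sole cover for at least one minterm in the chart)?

Round 0: 00000✓ 00001✓ 00010✓ 00011✓ 00101✓ 00110✓ 01000✓ 01001✓ 01010✓ 01111 10000✓ 10011✓ 10100✓ 10111✓ 11000✓ 11011✓ 11101 11110
Round 1: -0000✓ -0011 -1000✓ 0-000✓ 0-001✓ 0-010✓ 00-01 00-10 000-0✓ 000-1✓ 0000-✓ 0001-✓ 010-0✓ 0100-✓ 1-000✓ 1-011 10-00 10-11
Round 2: --000 0-0-0 0-00- 000--
PIs = {--000, -0011, 0-0-0, 0-00-, 00-01, 00-10, 000--, 01111, 1-011, 10-00, 10-11, 11101, 11110}
Coverage chart:
  m0: --000,0-0-0,0-00-,000--
  m1: 0-00-,00-01,000--
  m2: 0-0-0,00-10,000--
  m3: -0011,000--
  m5: 00-01 ←essential
  m6: 00-10 ←essential
  m8: --000,0-0-0,0-00-
  m10: 0-0-0 ←essential
  m15: 01111 ←essential
  m19: -0011,1-011,10-11
  m20: 10-00 ←essential
  m23: 10-11 ←essential
  m27: 1-011 ←essential
  m29: 11101 ←essential
  m30: 11110 ←essential
Essential: 0-0-0, 00-01, 00-10, 01111, 1-011, 10-00, 10-11, 11101, 11110

9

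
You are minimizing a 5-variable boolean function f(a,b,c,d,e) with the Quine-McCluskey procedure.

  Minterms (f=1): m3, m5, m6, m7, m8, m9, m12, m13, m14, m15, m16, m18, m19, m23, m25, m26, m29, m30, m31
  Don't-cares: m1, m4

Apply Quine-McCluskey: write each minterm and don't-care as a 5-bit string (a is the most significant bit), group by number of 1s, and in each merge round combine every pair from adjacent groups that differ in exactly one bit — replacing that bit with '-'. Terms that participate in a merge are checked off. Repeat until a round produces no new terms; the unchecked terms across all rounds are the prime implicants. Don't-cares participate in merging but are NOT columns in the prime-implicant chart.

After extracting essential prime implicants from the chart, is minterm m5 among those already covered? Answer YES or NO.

YES

[col 0] 00001*, 00011*, 00100*, 00101*, 00110*, 00111*, 01000*, 01001*, 01100*, 01101*, 01110*, 01111*, 10000*, 10010*, 10011*, 10111*, 11001*, 11010*, 11101*, 11110*, 11111*
[col 1] -0011*, -0111*, -1001*, -1101*, -1110*, -1111*, 0-001*, 0-100*, 0-101*, 0-110*, 0-111*, 00-01*, 00-11*, 000-1*, 001-0*, 001-1*, 0010-*, 0011-*, 01-00*, 01-01*, 0100-*, 011-0*, 011-1*, 0110-*, 0111-*, 1-010, 1-111*, 10-11*, 100-0, 1001-, 11-01*, 11-10, 111-1*, 1111-*
[col 2] --111, -0-11, -1-01, -11-1, -111-, 0--01, 0-1-0*, 0-1-1*, 0-10-*, 0-11-*, 00--1, 001--*, 01-0-, 011--*
[col 3] 0-1--
Prime implicants: --111, -0-11, -1-01, -11-1, -111-, 0--01, 0-1--, 00--1, 01-0-, 1-010, 100-0, 1001-, 11-10
PI chart (minterm → PIs covering it):
  3 | -0-11,00--1
  5 | 0--01,0-1--,00--1
  6 | 0-1--  (sole → essential)
  7 | --111,-0-11,0-1--,00--1
  8 | 01-0-  (sole → essential)
  9 | -1-01,0--01,01-0-
  12 | 0-1--,01-0-
  13 | -1-01,-11-1,0--01,0-1--,01-0-
  14 | -111-,0-1--
  15 | --111,-11-1,-111-,0-1--
  16 | 100-0  (sole → essential)
  18 | 1-010,100-0,1001-
  19 | -0-11,1001-
  23 | --111,-0-11
  25 | -1-01  (sole → essential)
  26 | 1-010,11-10
  29 | -1-01,-11-1
  30 | -111-,11-10
  31 | --111,-11-1,-111-
Essential prime implicants: -1-01, 0-1--, 01-0-, 100-0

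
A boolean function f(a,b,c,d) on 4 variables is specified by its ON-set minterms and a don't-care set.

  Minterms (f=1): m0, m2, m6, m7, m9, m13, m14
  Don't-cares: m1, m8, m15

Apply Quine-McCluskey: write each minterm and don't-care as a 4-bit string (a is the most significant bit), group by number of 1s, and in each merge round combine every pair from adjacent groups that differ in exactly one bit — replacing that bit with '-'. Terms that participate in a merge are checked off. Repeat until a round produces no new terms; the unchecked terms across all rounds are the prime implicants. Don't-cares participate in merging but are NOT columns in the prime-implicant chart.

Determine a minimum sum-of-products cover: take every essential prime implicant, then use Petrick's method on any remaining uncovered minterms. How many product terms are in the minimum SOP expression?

[col 0] 0000*, 0001*, 0010*, 0110*, 0111*, 1000*, 1001*, 1101*, 1110*, 1111*
[col 1] -000*, -001*, -110*, -111*, 0-10, 00-0, 000-*, 011-*, 1-01, 100-*, 11-1, 111-*
[col 2] -00-, -11-
Prime implicants: -00-, -11-, 0-10, 00-0, 1-01, 11-1
PI chart (minterm → PIs covering it):
  0 | -00-,00-0
  2 | 0-10,00-0
  6 | -11-,0-10
  7 | -11-  (sole → essential)
  9 | -00-,1-01
  13 | 1-01,11-1
  14 | -11-  (sole → essential)
Essential prime implicants: -11-
Petrick residual → 00-0, 1-01
Minimum SOP uses 3 PIs: bc + a'b'd' + ac'd

3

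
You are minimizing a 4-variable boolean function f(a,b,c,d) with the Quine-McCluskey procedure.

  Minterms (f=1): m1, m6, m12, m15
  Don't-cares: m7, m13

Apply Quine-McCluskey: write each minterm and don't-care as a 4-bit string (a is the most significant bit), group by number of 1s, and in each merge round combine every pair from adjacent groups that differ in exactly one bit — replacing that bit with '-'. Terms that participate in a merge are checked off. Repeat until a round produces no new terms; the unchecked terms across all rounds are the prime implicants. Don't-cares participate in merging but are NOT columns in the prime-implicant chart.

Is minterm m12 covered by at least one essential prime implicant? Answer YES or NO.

[col 0] 0001, 0110*, 0111*, 1100*, 1101*, 1111*
[col 1] -111, 011-, 11-1, 110-
Prime implicants: -111, 0001, 011-, 11-1, 110-
PI chart (minterm → PIs covering it):
  1 | 0001  (sole → essential)
  6 | 011-  (sole → essential)
  12 | 110-  (sole → essential)
  15 | -111,11-1
Essential prime implicants: 0001, 011-, 110-

YES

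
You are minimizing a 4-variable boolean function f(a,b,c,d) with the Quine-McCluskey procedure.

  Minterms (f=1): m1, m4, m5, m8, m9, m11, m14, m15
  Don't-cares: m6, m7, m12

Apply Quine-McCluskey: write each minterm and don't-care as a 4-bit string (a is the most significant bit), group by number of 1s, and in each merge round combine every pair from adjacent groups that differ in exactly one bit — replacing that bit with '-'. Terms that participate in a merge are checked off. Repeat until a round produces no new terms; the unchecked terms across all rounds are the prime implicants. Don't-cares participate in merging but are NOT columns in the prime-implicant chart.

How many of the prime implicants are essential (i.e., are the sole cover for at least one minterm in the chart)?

0

size-2^0 implicants → 0001(✓)  0100(✓)  0101(✓)  0110(✓)  0111(✓)  1000(✓)  1001(✓)  1011(✓)  1100(✓)  1110(✓)  1111(✓)
size-2^1 implicants → -001  -100(✓)  -110(✓)  -111(✓)  0-01  01-0(✓)  01-1(✓)  010-(✓)  011-(✓)  1-00  1-11  10-1  100-  11-0(✓)  111-(✓)
size-2^2 implicants → -1-0  -11-  01--
Unchecked terms (primes): -001, -1-0, -11-, 0-01, 01--, 1-00, 1-11, 10-1, 100-
Minterm coverage:
  m1 ⊆ -001,0-01
  m4 ⊆ -1-0,01--
  m5 ⊆ 0-01,01--
  m8 ⊆ 1-00,100-
  m9 ⊆ -001,10-1,100-
  m11 ⊆ 1-11,10-1
  m14 ⊆ -1-0,-11-
  m15 ⊆ -11-,1-11
(no essential prime implicants)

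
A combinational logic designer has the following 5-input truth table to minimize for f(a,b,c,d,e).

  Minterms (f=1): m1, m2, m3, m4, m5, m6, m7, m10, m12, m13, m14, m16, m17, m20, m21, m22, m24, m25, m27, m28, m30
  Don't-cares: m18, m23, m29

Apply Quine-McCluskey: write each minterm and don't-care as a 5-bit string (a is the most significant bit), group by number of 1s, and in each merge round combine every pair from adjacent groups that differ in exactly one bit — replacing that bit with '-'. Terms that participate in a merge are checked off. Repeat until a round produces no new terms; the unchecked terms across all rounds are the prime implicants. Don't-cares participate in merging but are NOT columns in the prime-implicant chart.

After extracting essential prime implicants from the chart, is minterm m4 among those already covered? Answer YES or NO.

YES

[col 0] 00001*, 00010*, 00011*, 00100*, 00101*, 00110*, 00111*, 01010*, 01100*, 01101*, 01110*, 10000*, 10001*, 10010*, 10100*, 10101*, 10110*, 10111*, 11000*, 11001*, 11011*, 11100*, 11101*, 11110*
[col 1] -0001*, -0010*, -0100*, -0101*, -0110*, -0111*, -1100*, -1101*, -1110*, 0-010*, 0-100*, 0-101*, 0-110*, 00-01*, 00-10*, 00-11*, 000-1*, 0001-*, 001-0*, 001-1*, 0010-*, 0011-*, 01-10*, 011-0*, 0110-*, 1-000*, 1-001*, 1-100*, 1-101*, 1-110*, 10-00*, 10-01*, 10-10*, 100-0*, 1000-*, 101-0*, 101-1*, 1010-*, 1011-*, 11-00*, 11-01*, 110-1, 1100-*, 111-0*, 1110-*
[col 2] --100*, --101*, --110*, -0-01, -0-10, -01-0*, -01-1*, -010-*, -011-*, -11-0*, -110-*, 0--10, 0-1-0*, 0-10-*, 00--1, 00-1-, 001--*, 1--00*, 1--01*, 1-00-*, 1-1-0*, 1-10-*, 10--0, 10-0-*, 101--*, 11-0-*
[col 3] --1-0, --10-, -01--, 1--0-
Prime implicants: --1-0, --10-, -0-01, -0-10, -01--, 0--10, 00--1, 00-1-, 1--0-, 10--0, 110-1
PI chart (minterm → PIs covering it):
  1 | -0-01,00--1
  2 | -0-10,0--10,00-1-
  3 | 00--1,00-1-
  4 | --1-0,--10-,-01--
  5 | --10-,-0-01,-01--,00--1
  6 | --1-0,-0-10,-01--,0--10,00-1-
  7 | -01--,00--1,00-1-
  10 | 0--10  (sole → essential)
  12 | --1-0,--10-
  13 | --10-  (sole → essential)
  14 | --1-0,0--10
  16 | 1--0-,10--0
  17 | -0-01,1--0-
  20 | --1-0,--10-,-01--,1--0-,10--0
  21 | --10-,-0-01,-01--,1--0-
  22 | --1-0,-0-10,-01--,10--0
  24 | 1--0-  (sole → essential)
  25 | 1--0-,110-1
  27 | 110-1  (sole → essential)
  28 | --1-0,--10-,1--0-
  30 | --1-0  (sole → essential)
Essential prime implicants: --1-0, --10-, 0--10, 1--0-, 110-1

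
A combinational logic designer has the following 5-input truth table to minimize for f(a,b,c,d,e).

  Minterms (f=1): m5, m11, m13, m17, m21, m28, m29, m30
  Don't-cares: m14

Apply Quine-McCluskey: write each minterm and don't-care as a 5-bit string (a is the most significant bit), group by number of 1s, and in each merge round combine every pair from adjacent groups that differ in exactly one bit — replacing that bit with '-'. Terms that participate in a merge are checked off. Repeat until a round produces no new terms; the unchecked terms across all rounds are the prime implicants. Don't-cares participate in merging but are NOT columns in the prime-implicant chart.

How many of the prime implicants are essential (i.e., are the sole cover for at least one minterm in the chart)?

[col 0] 00101*, 01011, 01101*, 01110*, 10001*, 10101*, 11100*, 11101*, 11110*
[col 1] -0101*, -1101*, -1110, 0-101*, 1-101*, 10-01, 111-0, 1110-
[col 2] --101
Prime implicants: --101, -1110, 01011, 10-01, 111-0, 1110-
PI chart (minterm → PIs covering it):
  5 | --101  (sole → essential)
  11 | 01011  (sole → essential)
  13 | --101  (sole → essential)
  17 | 10-01  (sole → essential)
  21 | --101,10-01
  28 | 111-0,1110-
  29 | --101,1110-
  30 | -1110,111-0
Essential prime implicants: --101, 01011, 10-01

3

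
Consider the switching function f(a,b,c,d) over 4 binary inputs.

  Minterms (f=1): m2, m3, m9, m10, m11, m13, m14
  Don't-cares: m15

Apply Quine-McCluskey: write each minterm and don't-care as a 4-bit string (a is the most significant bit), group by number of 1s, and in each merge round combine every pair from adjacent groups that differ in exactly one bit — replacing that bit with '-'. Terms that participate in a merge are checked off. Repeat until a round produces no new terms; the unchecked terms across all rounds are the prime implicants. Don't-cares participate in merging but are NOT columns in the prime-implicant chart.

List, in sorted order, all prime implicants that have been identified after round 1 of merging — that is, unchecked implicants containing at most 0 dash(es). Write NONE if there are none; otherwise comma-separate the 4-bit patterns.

[col 0] 0010*, 0011*, 1001*, 1010*, 1011*, 1101*, 1110*, 1111*
[col 1] -010*, -011*, 001-*, 1-01*, 1-10*, 1-11*, 10-1*, 101-*, 11-1*, 111-*
[col 2] -01-, 1--1, 1-1-
Prime implicants: -01-, 1--1, 1-1-

NONE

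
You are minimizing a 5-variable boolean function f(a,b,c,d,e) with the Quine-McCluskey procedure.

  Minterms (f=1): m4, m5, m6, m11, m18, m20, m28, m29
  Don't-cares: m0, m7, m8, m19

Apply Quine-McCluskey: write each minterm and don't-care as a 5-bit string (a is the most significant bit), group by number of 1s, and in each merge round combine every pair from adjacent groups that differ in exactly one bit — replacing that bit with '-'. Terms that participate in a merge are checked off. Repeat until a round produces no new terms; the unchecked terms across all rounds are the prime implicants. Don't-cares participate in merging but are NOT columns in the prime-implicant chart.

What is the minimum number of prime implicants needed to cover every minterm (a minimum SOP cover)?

size-2^0 implicants → 00000(✓)  00100(✓)  00101(✓)  00110(✓)  00111(✓)  01000(✓)  01011  10010(✓)  10011(✓)  10100(✓)  11100(✓)  11101(✓)
size-2^1 implicants → -0100  0-000  00-00  001-0(✓)  001-1(✓)  0010-(✓)  0011-(✓)  1-100  1001-  1110-
size-2^2 implicants → 001--
Unchecked terms (primes): -0100, 0-000, 00-00, 001--, 01011, 1-100, 1001-, 1110-
Minterm coverage:
  m4 ⊆ -0100,00-00,001--
  m5 ⊆ 001-- [E]
  m6 ⊆ 001-- [E]
  m11 ⊆ 01011 [E]
  m18 ⊆ 1001- [E]
  m20 ⊆ -0100,1-100
  m28 ⊆ 1-100,1110-
  m29 ⊆ 1110- [E]
E = {001--, 01011, 1001-, 1110-}
Petrick residual → -0100
Cover = b'cd'e' + a'b'c + a'bc'de + ab'c'd + abcd'  |cover|=5

5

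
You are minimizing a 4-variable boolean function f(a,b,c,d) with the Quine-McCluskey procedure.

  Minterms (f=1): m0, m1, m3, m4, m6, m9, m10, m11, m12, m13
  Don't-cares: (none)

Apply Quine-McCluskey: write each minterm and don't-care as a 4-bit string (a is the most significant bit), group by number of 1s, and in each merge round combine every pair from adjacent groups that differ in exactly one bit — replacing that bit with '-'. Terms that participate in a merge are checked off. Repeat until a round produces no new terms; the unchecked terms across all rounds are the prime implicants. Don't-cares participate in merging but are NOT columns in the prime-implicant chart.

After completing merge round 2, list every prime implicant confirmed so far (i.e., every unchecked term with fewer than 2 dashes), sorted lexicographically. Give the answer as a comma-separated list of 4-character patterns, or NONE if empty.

[col 0] 0000*, 0001*, 0011*, 0100*, 0110*, 1001*, 1010*, 1011*, 1100*, 1101*
[col 1] -001*, -011*, -100, 0-00, 00-1*, 000-, 01-0, 1-01, 10-1*, 101-, 110-
[col 2] -0-1
Prime implicants: -0-1, -100, 0-00, 000-, 01-0, 1-01, 101-, 110-

-100, 0-00, 000-, 01-0, 1-01, 101-, 110-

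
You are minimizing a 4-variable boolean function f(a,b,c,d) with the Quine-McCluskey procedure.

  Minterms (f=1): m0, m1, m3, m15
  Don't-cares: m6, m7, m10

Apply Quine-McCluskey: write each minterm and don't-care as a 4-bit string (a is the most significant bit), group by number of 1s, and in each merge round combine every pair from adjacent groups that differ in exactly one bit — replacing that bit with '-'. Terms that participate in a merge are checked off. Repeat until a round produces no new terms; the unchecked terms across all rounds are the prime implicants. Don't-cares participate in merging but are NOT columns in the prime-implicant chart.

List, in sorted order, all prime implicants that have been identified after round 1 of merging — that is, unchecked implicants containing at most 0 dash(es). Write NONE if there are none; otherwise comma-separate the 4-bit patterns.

1010

size-2^0 implicants → 0000(✓)  0001(✓)  0011(✓)  0110(✓)  0111(✓)  1010  1111(✓)
size-2^1 implicants → -111  0-11  00-1  000-  011-
Unchecked terms (primes): -111, 0-11, 00-1, 000-, 011-, 1010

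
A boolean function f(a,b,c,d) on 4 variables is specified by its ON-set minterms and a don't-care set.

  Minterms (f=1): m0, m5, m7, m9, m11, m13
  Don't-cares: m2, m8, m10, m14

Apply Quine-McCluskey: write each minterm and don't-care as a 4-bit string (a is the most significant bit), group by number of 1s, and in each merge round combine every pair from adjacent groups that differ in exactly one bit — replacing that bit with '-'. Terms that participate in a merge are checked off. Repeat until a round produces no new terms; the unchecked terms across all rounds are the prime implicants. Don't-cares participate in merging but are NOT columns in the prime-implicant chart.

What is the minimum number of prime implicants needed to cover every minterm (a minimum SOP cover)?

4

[col 0] 0000*, 0010*, 0101*, 0111*, 1000*, 1001*, 1010*, 1011*, 1101*, 1110*
[col 1] -000*, -010*, -101, 00-0*, 01-1, 1-01, 1-10, 10-0*, 10-1*, 100-*, 101-*
[col 2] -0-0, 10--
Prime implicants: -0-0, -101, 01-1, 1-01, 1-10, 10--
PI chart (minterm → PIs covering it):
  0 | -0-0  (sole → essential)
  5 | -101,01-1
  7 | 01-1  (sole → essential)
  9 | 1-01,10--
  11 | 10--  (sole → essential)
  13 | -101,1-01
Essential prime implicants: -0-0, 01-1, 10--
Petrick residual → -101
Minimum SOP uses 4 PIs: b'd' + bc'd + a'bd + ab'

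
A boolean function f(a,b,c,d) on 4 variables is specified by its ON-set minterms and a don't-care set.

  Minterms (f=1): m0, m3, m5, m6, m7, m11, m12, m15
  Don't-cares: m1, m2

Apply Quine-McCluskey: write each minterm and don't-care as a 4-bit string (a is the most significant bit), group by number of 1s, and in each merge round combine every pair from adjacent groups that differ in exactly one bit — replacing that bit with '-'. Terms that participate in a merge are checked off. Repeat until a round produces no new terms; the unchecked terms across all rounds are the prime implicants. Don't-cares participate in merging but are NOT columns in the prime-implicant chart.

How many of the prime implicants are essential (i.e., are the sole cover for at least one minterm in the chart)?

[col 0] 0000*, 0001*, 0010*, 0011*, 0101*, 0110*, 0111*, 1011*, 1100, 1111*
[col 1] -011*, -111*, 0-01*, 0-10*, 0-11*, 00-0*, 00-1*, 000-*, 001-*, 01-1*, 011-*, 1-11*
[col 2] --11, 0--1, 0-1-, 00--
Prime implicants: --11, 0--1, 0-1-, 00--, 1100
PI chart (minterm → PIs covering it):
  0 | 00--  (sole → essential)
  3 | --11,0--1,0-1-,00--
  5 | 0--1  (sole → essential)
  6 | 0-1-  (sole → essential)
  7 | --11,0--1,0-1-
  11 | --11  (sole → essential)
  12 | 1100  (sole → essential)
  15 | --11  (sole → essential)
Essential prime implicants: --11, 0--1, 0-1-, 00--, 1100

5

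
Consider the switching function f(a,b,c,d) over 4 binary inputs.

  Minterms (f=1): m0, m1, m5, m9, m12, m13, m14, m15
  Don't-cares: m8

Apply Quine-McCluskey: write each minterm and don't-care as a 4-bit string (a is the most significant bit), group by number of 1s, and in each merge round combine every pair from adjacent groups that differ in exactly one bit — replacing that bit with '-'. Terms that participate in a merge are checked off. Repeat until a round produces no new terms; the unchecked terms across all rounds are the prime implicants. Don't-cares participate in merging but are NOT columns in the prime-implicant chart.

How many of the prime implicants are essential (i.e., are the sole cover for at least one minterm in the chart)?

3

[col 0] 0000*, 0001*, 0101*, 1000*, 1001*, 1100*, 1101*, 1110*, 1111*
[col 1] -000*, -001*, -101*, 0-01*, 000-*, 1-00*, 1-01*, 100-*, 11-0*, 11-1*, 110-*, 111-*
[col 2] --01, -00-, 1-0-, 11--
Prime implicants: --01, -00-, 1-0-, 11--
PI chart (minterm → PIs covering it):
  0 | -00-  (sole → essential)
  1 | --01,-00-
  5 | --01  (sole → essential)
  9 | --01,-00-,1-0-
  12 | 1-0-,11--
  13 | --01,1-0-,11--
  14 | 11--  (sole → essential)
  15 | 11--  (sole → essential)
Essential prime implicants: --01, -00-, 11--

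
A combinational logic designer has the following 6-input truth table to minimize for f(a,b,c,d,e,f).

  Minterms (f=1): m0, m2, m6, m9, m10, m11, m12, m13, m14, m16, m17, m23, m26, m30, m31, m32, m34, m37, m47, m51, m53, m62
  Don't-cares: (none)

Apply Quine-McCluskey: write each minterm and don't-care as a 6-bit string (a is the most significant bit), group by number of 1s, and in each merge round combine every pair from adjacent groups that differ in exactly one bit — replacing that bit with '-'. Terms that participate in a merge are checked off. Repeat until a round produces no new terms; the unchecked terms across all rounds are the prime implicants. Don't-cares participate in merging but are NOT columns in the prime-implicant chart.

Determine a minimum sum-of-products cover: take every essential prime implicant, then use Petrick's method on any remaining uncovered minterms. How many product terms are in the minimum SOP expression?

11

size-2^0 implicants → 000000(✓)  000010(✓)  000110(✓)  001001(✓)  001010(✓)  001011(✓)  001100(✓)  001101(✓)  001110(✓)  010000(✓)  010001(✓)  010111(✓)  011010(✓)  011110(✓)  011111(✓)  100000(✓)  100010(✓)  100101(✓)  101111  110011  110101(✓)  111110(✓)
size-2^1 implicants → -00000(✓)  -00010(✓)  -11110  0-0000  0-1010(✓)  0-1110(✓)  00-010(✓)  00-110(✓)  000-10(✓)  0000-0(✓)  001-01  001-10(✓)  0010-1  00101-  0011-0  00110-  01-111  01000-  011-10(✓)  01111-  1-0101  1000-0(✓)
size-2^2 implicants → -000-0  0-1-10  00--10
Unchecked terms (primes): -000-0, -11110, 0-0000, 0-1-10, 00--10, 001-01, 0010-1, 00101-, 0011-0, 00110-, 01-111, 01000-, 01111-, 1-0101, 101111, 110011
Minterm coverage:
  m0 ⊆ -000-0,0-0000
  m2 ⊆ -000-0,00--10
  m6 ⊆ 00--10 [E]
  m9 ⊆ 001-01,0010-1
  m10 ⊆ 0-1-10,00--10,00101-
  m11 ⊆ 0010-1,00101-
  m12 ⊆ 0011-0,00110-
  m13 ⊆ 001-01,00110-
  m14 ⊆ 0-1-10,00--10,0011-0
  m16 ⊆ 0-0000,01000-
  m17 ⊆ 01000- [E]
  m23 ⊆ 01-111 [E]
  m26 ⊆ 0-1-10 [E]
  m30 ⊆ -11110,0-1-10,01111-
  m31 ⊆ 01-111,01111-
  m32 ⊆ -000-0 [E]
  m34 ⊆ -000-0 [E]
  m37 ⊆ 1-0101 [E]
  m47 ⊆ 101111 [E]
  m51 ⊆ 110011 [E]
  m53 ⊆ 1-0101 [E]
  m62 ⊆ -11110 [E]
E = {-000-0, -11110, 0-1-10, 00--10, 01-111, 01000-, 1-0101, 101111, 110011}
Petrick residual → 0010-1, 00110-
Cover = b'c'd'f' + bcdef' + a'cef' + a'b'ef' + a'b'cd'f + a'b'cde' + a'bdef + a'bc'd'e' + ac'de'f + ab'cdef + abc'd'ef  |cover|=11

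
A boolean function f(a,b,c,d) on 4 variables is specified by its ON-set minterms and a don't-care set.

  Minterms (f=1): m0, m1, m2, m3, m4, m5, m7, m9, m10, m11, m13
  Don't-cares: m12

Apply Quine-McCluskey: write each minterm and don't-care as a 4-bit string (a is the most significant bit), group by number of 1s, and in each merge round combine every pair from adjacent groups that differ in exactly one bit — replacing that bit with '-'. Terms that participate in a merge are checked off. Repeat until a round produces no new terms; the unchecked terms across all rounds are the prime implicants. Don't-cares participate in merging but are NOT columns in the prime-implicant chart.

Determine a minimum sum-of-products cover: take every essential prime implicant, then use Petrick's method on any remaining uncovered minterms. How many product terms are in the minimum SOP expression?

[col 0] 0000*, 0001*, 0010*, 0011*, 0100*, 0101*, 0111*, 1001*, 1010*, 1011*, 1100*, 1101*
[col 1] -001*, -010*, -011*, -100*, -101*, 0-00*, 0-01*, 0-11*, 00-0*, 00-1*, 000-*, 001-*, 01-1*, 010-*, 1-01*, 10-1*, 101-*, 110-*
[col 2] --01, -0-1, -01-, -10-, 0--1, 0-0-, 00--
Prime implicants: --01, -0-1, -01-, -10-, 0--1, 0-0-, 00--
PI chart (minterm → PIs covering it):
  0 | 0-0-,00--
  1 | --01,-0-1,0--1,0-0-,00--
  2 | -01-,00--
  3 | -0-1,-01-,0--1,00--
  4 | -10-,0-0-
  5 | --01,-10-,0--1,0-0-
  7 | 0--1  (sole → essential)
  9 | --01,-0-1
  10 | -01-  (sole → essential)
  11 | -0-1,-01-
  13 | --01,-10-
Essential prime implicants: -01-, 0--1
Petrick residual → --01, 0-0-
Minimum SOP uses 4 PIs: c'd + b'c + a'd + a'c'

4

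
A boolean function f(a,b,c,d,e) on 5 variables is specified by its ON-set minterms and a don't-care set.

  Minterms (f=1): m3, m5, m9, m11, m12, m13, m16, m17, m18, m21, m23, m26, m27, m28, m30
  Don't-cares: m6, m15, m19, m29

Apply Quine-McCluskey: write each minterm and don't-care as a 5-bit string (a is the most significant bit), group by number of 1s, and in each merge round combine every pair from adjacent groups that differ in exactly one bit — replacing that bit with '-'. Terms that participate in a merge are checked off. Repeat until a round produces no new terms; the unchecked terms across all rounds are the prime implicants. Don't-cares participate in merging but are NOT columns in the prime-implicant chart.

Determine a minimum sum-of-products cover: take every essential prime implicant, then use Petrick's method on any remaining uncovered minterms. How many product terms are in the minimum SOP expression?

7

size-2^0 implicants → 00011(✓)  00101(✓)  00110  01001(✓)  01011(✓)  01100(✓)  01101(✓)  01111(✓)  10000(✓)  10001(✓)  10010(✓)  10011(✓)  10101(✓)  10111(✓)  11010(✓)  11011(✓)  11100(✓)  11101(✓)  11110(✓)
size-2^1 implicants → -0011(✓)  -0101(✓)  -1011(✓)  -1100(✓)  -1101(✓)  0-011(✓)  0-101(✓)  01-01(✓)  01-11(✓)  010-1(✓)  011-1(✓)  0110-(✓)  1-010(✓)  1-011(✓)  1-101(✓)  10-01(✓)  10-11(✓)  100-0(✓)  100-1(✓)  1000-(✓)  1001-(✓)  101-1(✓)  11-10  1101-(✓)  111-0  1110-(✓)
size-2^2 implicants → --011  --101  -110-  01--1  1-01-  10--1  100--
Unchecked terms (primes): --011, --101, -110-, 00110, 01--1, 1-01-, 10--1, 100--, 11-10, 111-0
Minterm coverage:
  m3 ⊆ --011 [E]
  m5 ⊆ --101 [E]
  m9 ⊆ 01--1 [E]
  m11 ⊆ --011,01--1
  m12 ⊆ -110- [E]
  m13 ⊆ --101,-110-,01--1
  m16 ⊆ 100-- [E]
  m17 ⊆ 10--1,100--
  m18 ⊆ 1-01-,100--
  m21 ⊆ --101,10--1
  m23 ⊆ 10--1 [E]
  m26 ⊆ 1-01-,11-10
  m27 ⊆ --011,1-01-
  m28 ⊆ -110-,111-0
  m30 ⊆ 11-10,111-0
E = {--011, --101, -110-, 01--1, 10--1, 100--}
Petrick residual → 11-10
Cover = c'de + cd'e + bcd' + a'be + ab'e + ab'c' + abde'  |cover|=7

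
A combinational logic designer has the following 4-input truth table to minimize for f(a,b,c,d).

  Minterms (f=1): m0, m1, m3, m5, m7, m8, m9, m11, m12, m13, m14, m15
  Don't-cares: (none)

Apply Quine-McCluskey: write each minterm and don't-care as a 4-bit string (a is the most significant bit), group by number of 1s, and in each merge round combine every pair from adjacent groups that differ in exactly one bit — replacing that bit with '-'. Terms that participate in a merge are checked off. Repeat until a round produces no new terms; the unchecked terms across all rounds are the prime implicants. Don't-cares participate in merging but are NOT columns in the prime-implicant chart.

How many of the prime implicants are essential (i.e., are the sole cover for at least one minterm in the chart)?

size-2^0 implicants → 0000(✓)  0001(✓)  0011(✓)  0101(✓)  0111(✓)  1000(✓)  1001(✓)  1011(✓)  1100(✓)  1101(✓)  1110(✓)  1111(✓)
size-2^1 implicants → -000(✓)  -001(✓)  -011(✓)  -101(✓)  -111(✓)  0-01(✓)  0-11(✓)  00-1(✓)  000-(✓)  01-1(✓)  1-00(✓)  1-01(✓)  1-11(✓)  10-1(✓)  100-(✓)  11-0(✓)  11-1(✓)  110-(✓)  111-(✓)
size-2^2 implicants → --01(✓)  --11(✓)  -0-1(✓)  -00-  -1-1(✓)  0--1(✓)  1--1(✓)  1-0-  11--
size-2^3 implicants → ---1
Unchecked terms (primes): ---1, -00-, 1-0-, 11--
Minterm coverage:
  m0 ⊆ -00- [E]
  m1 ⊆ ---1,-00-
  m3 ⊆ ---1 [E]
  m5 ⊆ ---1 [E]
  m7 ⊆ ---1 [E]
  m8 ⊆ -00-,1-0-
  m9 ⊆ ---1,-00-,1-0-
  m11 ⊆ ---1 [E]
  m12 ⊆ 1-0-,11--
  m13 ⊆ ---1,1-0-,11--
  m14 ⊆ 11-- [E]
  m15 ⊆ ---1,11--
E = {---1, -00-, 11--}

3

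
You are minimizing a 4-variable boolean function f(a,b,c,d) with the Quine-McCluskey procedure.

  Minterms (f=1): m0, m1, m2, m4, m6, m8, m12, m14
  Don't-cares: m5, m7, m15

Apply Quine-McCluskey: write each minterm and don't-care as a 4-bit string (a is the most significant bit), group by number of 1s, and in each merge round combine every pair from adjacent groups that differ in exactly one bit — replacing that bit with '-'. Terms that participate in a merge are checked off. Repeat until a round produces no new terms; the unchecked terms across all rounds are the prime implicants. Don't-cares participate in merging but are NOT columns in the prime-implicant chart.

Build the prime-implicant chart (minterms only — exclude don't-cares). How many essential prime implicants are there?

size-2^0 implicants → 0000(✓)  0001(✓)  0010(✓)  0100(✓)  0101(✓)  0110(✓)  0111(✓)  1000(✓)  1100(✓)  1110(✓)  1111(✓)
size-2^1 implicants → -000(✓)  -100(✓)  -110(✓)  -111(✓)  0-00(✓)  0-01(✓)  0-10(✓)  00-0(✓)  000-(✓)  01-0(✓)  01-1(✓)  010-(✓)  011-(✓)  1-00(✓)  11-0(✓)  111-(✓)
size-2^2 implicants → --00  -1-0  -11-  0--0  0-0-  01--
Unchecked terms (primes): --00, -1-0, -11-, 0--0, 0-0-, 01--
Minterm coverage:
  m0 ⊆ --00,0--0,0-0-
  m1 ⊆ 0-0- [E]
  m2 ⊆ 0--0 [E]
  m4 ⊆ --00,-1-0,0--0,0-0-,01--
  m6 ⊆ -1-0,-11-,0--0,01--
  m8 ⊆ --00 [E]
  m12 ⊆ --00,-1-0
  m14 ⊆ -1-0,-11-
E = {--00, 0--0, 0-0-}

3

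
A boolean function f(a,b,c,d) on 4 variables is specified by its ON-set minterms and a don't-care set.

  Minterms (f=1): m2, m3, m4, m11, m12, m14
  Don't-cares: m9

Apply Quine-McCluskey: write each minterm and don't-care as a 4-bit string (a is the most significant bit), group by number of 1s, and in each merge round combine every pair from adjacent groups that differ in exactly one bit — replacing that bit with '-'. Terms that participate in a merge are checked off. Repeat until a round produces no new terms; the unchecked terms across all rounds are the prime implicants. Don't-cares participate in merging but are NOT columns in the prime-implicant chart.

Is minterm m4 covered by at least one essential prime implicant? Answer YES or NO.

Round 0: 0010✓ 0011✓ 0100✓ 1001✓ 1011✓ 1100✓ 1110✓
Round 1: -011 -100 001- 10-1 11-0
PIs = {-011, -100, 001-, 10-1, 11-0}
Coverage chart:
  m2: 001- ←essential
  m3: -011,001-
  m4: -100 ←essential
  m11: -011,10-1
  m12: -100,11-0
  m14: 11-0 ←essential
Essential: -100, 001-, 11-0

YES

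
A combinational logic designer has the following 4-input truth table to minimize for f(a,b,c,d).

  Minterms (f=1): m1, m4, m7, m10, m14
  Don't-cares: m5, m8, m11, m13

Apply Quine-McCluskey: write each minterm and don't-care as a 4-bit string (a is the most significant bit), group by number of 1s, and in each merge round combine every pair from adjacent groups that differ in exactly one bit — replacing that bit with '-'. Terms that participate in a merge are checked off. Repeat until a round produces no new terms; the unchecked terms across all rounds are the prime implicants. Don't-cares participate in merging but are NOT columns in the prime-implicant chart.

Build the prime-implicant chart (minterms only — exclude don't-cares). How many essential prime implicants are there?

size-2^0 implicants → 0001(✓)  0100(✓)  0101(✓)  0111(✓)  1000(✓)  1010(✓)  1011(✓)  1101(✓)  1110(✓)
size-2^1 implicants → -101  0-01  01-1  010-  1-10  10-0  101-
Unchecked terms (primes): -101, 0-01, 01-1, 010-, 1-10, 10-0, 101-
Minterm coverage:
  m1 ⊆ 0-01 [E]
  m4 ⊆ 010- [E]
  m7 ⊆ 01-1 [E]
  m10 ⊆ 1-10,10-0,101-
  m14 ⊆ 1-10 [E]
E = {0-01, 01-1, 010-, 1-10}

4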